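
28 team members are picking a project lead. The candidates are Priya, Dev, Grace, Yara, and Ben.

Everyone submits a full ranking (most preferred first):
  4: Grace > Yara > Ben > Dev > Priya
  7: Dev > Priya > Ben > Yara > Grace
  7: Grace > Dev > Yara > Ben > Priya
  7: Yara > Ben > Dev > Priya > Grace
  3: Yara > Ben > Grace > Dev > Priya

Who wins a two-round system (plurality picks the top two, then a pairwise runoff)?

Yara

Round 1 first-place votes: Priya 0, Dev 7, Grace 11, Yara 10, Ben 0. Grace and Yara advance.
Runoff: Grace is ranked above Yara on 11 ballots, Yara above Grace on 17.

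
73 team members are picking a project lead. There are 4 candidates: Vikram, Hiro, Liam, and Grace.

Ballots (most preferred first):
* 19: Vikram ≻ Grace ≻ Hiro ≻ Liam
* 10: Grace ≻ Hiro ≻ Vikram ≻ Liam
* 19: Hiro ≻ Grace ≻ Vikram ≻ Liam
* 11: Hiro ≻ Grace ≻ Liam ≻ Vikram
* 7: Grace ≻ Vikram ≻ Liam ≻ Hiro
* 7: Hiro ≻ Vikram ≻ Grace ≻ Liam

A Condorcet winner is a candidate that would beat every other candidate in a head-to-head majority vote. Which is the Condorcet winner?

Hiro vs Vikram: 47–26
Hiro vs Liam: 66–7
Hiro vs Grace: 37–36
Hiro beats every other candidate.

Hiro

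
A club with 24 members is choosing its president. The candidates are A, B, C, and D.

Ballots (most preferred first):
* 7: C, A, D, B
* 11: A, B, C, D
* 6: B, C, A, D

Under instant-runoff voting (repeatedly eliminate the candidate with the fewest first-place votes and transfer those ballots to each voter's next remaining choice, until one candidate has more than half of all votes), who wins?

C

Round 1: A 11, B 6, C 7, D 0. D eliminated.
Round 2: A 11, B 6, C 7. B eliminated.
Round 3: A 11, C 13. C has a majority (≥13).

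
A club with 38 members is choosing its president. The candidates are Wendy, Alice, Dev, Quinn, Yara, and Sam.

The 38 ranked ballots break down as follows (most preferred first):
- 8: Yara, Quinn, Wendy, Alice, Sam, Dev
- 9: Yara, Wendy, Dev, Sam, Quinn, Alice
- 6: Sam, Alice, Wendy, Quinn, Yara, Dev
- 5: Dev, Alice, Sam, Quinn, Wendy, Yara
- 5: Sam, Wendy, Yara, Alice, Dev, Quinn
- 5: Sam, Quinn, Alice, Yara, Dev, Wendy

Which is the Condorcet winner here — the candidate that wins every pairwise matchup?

Sam vs Wendy: 21–17
Sam vs Alice: 25–13
Sam vs Dev: 24–14
Sam vs Quinn: 30–8
Sam vs Yara: 21–17
Sam beats every other candidate.

Sam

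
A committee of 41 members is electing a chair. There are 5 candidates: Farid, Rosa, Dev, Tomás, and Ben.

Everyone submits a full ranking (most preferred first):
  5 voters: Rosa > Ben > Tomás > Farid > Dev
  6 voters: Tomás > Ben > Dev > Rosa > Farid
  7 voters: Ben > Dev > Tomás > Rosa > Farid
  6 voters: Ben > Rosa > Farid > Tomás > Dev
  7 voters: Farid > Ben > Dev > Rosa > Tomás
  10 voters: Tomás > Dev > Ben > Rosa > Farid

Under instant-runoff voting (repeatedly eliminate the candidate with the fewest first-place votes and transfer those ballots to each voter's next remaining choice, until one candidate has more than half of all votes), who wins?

Ben

Round 1: Farid 7, Rosa 5, Dev 0, Tomás 16, Ben 13. Dev eliminated.
Round 2: Farid 7, Rosa 5, Tomás 16, Ben 13. Rosa eliminated.
Round 3: Farid 7, Tomás 16, Ben 18. Farid eliminated.
Round 4: Tomás 16, Ben 25. Ben has a majority (≥21).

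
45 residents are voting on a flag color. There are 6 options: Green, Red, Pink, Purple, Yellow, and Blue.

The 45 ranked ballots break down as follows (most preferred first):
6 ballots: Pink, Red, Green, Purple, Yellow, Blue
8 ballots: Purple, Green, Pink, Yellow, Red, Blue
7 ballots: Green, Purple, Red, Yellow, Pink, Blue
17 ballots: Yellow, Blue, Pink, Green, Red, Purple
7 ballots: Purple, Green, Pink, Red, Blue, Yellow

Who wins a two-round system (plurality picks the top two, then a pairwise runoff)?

Round 1 first-place votes: Green 7, Red 0, Pink 6, Purple 15, Yellow 17, Blue 0. Yellow and Purple advance.
Runoff: Yellow is ranked above Purple on 17 ballots, Purple above Yellow on 28.

Purple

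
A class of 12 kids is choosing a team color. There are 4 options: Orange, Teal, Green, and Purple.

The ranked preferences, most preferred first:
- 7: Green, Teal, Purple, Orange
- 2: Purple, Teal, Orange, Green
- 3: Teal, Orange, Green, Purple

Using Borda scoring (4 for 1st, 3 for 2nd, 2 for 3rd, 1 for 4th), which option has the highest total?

Orange: 7×1 + 2×2 + 3×3 = 20
Teal: 7×3 + 2×3 + 3×4 = 39
Green: 7×4 + 2×1 + 3×2 = 36
Purple: 7×2 + 2×4 + 3×1 = 25

Teal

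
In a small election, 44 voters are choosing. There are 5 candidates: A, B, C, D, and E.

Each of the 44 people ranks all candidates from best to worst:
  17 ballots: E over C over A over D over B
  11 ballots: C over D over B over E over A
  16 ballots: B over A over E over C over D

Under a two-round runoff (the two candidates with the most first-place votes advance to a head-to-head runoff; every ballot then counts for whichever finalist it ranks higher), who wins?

Round 1 first-place votes: A 0, B 16, C 11, D 0, E 17. E and B advance.
Runoff: E is ranked above B on 17 ballots, B above E on 27.

B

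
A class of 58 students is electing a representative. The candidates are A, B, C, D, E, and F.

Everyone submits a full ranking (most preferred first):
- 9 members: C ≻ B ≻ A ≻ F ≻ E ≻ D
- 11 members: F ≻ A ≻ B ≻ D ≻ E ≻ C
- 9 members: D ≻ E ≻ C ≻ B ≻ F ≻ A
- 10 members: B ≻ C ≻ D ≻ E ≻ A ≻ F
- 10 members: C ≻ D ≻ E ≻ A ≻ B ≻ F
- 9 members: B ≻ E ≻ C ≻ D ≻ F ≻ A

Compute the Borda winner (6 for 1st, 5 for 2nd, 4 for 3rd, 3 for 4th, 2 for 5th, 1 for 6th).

B

A: 9×4 + 11×5 + 9×1 + 10×2 + 10×3 + 9×1 = 159
B: 9×5 + 11×4 + 9×3 + 10×6 + 10×2 + 9×6 = 250
C: 9×6 + 11×1 + 9×4 + 10×5 + 10×6 + 9×4 = 247
D: 9×1 + 11×3 + 9×6 + 10×4 + 10×5 + 9×3 = 213
E: 9×2 + 11×2 + 9×5 + 10×3 + 10×4 + 9×5 = 200
F: 9×3 + 11×6 + 9×2 + 10×1 + 10×1 + 9×2 = 149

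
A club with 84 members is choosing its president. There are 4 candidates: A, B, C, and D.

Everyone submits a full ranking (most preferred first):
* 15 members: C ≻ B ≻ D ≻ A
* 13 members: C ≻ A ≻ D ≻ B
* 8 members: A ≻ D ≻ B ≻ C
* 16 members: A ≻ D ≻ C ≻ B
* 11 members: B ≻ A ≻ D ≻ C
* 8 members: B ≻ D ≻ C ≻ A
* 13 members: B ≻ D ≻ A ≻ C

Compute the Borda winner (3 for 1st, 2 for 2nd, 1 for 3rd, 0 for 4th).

A: 15×0 + 13×2 + 8×3 + 16×3 + 11×2 + 8×0 + 13×1 = 133
B: 15×2 + 13×0 + 8×1 + 16×0 + 11×3 + 8×3 + 13×3 = 134
C: 15×3 + 13×3 + 8×0 + 16×1 + 11×0 + 8×1 + 13×0 = 108
D: 15×1 + 13×1 + 8×2 + 16×2 + 11×1 + 8×2 + 13×2 = 129

B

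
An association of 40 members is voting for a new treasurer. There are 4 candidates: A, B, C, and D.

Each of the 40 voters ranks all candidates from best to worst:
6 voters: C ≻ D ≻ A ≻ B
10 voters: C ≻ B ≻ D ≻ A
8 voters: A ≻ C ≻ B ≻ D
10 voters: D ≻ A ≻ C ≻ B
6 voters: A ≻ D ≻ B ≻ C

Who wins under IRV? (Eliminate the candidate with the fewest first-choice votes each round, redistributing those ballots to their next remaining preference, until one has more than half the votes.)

Round 1: A 14, B 0, C 16, D 10. B eliminated.
Round 2: A 14, C 16, D 10. D eliminated.
Round 3: A 24, C 16. A has a majority (≥21).

A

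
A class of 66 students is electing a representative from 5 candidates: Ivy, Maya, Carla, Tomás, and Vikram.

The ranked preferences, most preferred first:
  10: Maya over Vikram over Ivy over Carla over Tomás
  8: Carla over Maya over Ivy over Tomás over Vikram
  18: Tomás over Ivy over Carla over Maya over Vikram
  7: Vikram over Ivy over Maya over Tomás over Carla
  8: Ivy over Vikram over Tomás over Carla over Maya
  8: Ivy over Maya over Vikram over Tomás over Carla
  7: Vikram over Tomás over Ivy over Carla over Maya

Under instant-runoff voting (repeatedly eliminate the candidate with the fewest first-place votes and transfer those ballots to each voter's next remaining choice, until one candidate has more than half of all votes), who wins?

Ivy

Round 1: Ivy 16, Maya 10, Carla 8, Tomás 18, Vikram 14. Carla eliminated.
Round 2: Ivy 16, Maya 18, Tomás 18, Vikram 14. Vikram eliminated.
Round 3: Ivy 23, Maya 18, Tomás 25. Maya eliminated.
Round 4: Ivy 41, Tomás 25. Ivy has a majority (≥34).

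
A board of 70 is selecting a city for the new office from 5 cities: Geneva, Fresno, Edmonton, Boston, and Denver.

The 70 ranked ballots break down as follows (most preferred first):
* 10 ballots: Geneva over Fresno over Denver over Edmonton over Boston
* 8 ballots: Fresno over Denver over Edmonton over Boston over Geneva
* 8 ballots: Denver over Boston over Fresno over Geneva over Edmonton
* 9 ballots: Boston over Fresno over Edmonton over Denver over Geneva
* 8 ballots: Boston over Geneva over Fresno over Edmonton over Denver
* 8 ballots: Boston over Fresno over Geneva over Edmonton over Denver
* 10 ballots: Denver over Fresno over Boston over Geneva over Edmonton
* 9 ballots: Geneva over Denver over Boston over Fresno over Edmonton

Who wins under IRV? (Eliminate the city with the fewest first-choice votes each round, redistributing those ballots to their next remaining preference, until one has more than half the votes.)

Round 1: Geneva 19, Fresno 8, Edmonton 0, Boston 25, Denver 18. Edmonton eliminated.
Round 2: Geneva 19, Fresno 8, Boston 25, Denver 18. Fresno eliminated.
Round 3: Geneva 19, Boston 25, Denver 26. Geneva eliminated.
Round 4: Boston 25, Denver 45. Denver has a majority (≥36).

Denver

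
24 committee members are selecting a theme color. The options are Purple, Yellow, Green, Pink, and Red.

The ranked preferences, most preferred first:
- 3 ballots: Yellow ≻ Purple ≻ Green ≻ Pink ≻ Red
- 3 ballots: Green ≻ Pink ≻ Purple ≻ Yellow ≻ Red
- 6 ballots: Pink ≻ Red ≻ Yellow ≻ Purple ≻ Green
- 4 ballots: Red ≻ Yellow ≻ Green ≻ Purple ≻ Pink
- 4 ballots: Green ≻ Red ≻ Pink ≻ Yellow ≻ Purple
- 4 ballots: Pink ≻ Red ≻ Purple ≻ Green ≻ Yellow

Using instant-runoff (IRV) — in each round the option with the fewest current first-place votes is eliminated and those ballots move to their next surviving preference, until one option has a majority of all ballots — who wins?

Green

Round 1: Purple 0, Yellow 3, Green 7, Pink 10, Red 4. Purple eliminated.
Round 2: Yellow 3, Green 7, Pink 10, Red 4. Yellow eliminated.
Round 3: Green 10, Pink 10, Red 4. Red eliminated.
Round 4: Green 14, Pink 10. Green has a majority (≥13).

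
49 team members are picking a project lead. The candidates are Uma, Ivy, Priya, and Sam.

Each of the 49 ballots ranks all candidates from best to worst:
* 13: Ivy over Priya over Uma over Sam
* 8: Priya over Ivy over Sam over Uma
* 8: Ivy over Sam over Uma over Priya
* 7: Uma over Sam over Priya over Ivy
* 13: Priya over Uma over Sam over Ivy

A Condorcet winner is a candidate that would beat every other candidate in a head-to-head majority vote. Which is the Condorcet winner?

Priya vs Uma: 34–15
Priya vs Ivy: 28–21
Priya vs Sam: 34–15
Priya beats every other candidate.

Priya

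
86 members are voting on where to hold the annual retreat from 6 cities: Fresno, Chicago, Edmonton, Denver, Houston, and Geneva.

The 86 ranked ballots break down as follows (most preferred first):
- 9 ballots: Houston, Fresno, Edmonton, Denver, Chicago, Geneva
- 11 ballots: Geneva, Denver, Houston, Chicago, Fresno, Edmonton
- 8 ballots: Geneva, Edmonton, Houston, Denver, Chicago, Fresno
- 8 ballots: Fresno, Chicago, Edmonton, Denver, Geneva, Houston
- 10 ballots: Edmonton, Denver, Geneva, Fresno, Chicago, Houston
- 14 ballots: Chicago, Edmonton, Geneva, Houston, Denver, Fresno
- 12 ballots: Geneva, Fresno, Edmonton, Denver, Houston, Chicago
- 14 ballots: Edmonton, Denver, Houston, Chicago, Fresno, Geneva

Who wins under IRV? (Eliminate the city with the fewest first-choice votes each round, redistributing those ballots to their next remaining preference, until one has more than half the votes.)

Edmonton

Round 1: Fresno 8, Chicago 14, Edmonton 24, Denver 0, Houston 9, Geneva 31. Denver eliminated.
Round 2: Fresno 8, Chicago 14, Edmonton 24, Houston 9, Geneva 31. Fresno eliminated.
Round 3: Chicago 22, Edmonton 24, Houston 9, Geneva 31. Houston eliminated.
Round 4: Chicago 22, Edmonton 33, Geneva 31. Chicago eliminated.
Round 5: Edmonton 55, Geneva 31. Edmonton has a majority (≥44).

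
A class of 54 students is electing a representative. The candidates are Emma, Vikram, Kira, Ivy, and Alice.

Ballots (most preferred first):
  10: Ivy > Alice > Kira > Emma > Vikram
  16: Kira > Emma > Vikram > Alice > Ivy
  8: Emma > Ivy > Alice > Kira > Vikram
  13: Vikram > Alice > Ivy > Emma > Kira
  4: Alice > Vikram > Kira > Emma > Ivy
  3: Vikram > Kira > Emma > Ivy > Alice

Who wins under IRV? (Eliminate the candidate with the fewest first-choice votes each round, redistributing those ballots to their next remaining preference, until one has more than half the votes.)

Vikram

Round 1: Emma 8, Vikram 16, Kira 16, Ivy 10, Alice 4. Alice eliminated.
Round 2: Emma 8, Vikram 20, Kira 16, Ivy 10. Emma eliminated.
Round 3: Vikram 20, Kira 16, Ivy 18. Kira eliminated.
Round 4: Vikram 36, Ivy 18. Vikram has a majority (≥28).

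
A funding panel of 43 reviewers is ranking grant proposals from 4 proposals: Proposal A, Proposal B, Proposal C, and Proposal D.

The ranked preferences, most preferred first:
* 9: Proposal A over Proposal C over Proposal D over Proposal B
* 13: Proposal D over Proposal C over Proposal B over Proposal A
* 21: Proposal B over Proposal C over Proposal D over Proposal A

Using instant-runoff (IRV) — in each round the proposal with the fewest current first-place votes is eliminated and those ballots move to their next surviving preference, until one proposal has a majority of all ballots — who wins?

Proposal D

Round 1: Proposal A 9, Proposal B 21, Proposal C 0, Proposal D 13. Proposal C eliminated.
Round 2: Proposal A 9, Proposal B 21, Proposal D 13. Proposal A eliminated.
Round 3: Proposal B 21, Proposal D 22. Proposal D has a majority (≥22).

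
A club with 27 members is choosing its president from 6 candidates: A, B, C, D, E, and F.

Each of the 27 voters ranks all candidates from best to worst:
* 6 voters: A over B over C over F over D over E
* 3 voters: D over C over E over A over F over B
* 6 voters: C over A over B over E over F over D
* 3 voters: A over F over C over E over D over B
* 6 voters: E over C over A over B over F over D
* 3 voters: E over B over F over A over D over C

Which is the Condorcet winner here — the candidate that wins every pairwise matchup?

C

C vs A: 15–12
C vs B: 18–9
C vs D: 21–6
C vs E: 18–9
C vs F: 21–6
C beats every other candidate.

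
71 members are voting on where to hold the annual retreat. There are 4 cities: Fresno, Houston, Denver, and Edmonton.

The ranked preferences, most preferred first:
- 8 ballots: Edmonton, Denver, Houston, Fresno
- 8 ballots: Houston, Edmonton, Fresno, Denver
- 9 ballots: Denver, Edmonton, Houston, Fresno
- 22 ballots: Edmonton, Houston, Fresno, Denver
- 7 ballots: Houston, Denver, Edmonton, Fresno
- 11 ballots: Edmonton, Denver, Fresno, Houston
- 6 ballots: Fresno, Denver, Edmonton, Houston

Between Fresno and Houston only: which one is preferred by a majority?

Fresno is ranked above Houston on 17 ballots; Houston above Fresno on 54.

Houston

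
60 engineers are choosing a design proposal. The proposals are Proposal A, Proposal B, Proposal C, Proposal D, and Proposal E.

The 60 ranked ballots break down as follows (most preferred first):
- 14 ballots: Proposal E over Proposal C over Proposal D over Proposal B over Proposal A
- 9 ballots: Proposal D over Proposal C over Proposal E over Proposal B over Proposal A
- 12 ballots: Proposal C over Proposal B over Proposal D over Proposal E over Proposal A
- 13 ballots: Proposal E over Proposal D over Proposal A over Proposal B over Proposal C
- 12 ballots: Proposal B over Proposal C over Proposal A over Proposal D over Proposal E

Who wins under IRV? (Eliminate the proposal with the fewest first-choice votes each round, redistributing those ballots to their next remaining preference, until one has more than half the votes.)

Round 1: Proposal A 0, Proposal B 12, Proposal C 12, Proposal D 9, Proposal E 27. Proposal A eliminated.
Round 2: Proposal B 12, Proposal C 12, Proposal D 9, Proposal E 27. Proposal D eliminated.
Round 3: Proposal B 12, Proposal C 21, Proposal E 27. Proposal B eliminated.
Round 4: Proposal C 33, Proposal E 27. Proposal C has a majority (≥31).

Proposal C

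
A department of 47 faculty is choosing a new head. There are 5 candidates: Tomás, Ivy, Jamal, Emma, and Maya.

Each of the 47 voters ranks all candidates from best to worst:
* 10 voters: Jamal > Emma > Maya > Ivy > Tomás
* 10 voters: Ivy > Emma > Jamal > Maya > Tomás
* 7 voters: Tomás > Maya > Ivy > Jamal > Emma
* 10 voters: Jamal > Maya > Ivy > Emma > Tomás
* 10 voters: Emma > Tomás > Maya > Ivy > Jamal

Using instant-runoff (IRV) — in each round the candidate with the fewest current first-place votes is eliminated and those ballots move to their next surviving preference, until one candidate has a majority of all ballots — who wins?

Round 1: Tomás 7, Ivy 10, Jamal 20, Emma 10, Maya 0. Maya eliminated.
Round 2: Tomás 7, Ivy 10, Jamal 20, Emma 10. Tomás eliminated.
Round 3: Ivy 17, Jamal 20, Emma 10. Emma eliminated.
Round 4: Ivy 27, Jamal 20. Ivy has a majority (≥24).

Ivy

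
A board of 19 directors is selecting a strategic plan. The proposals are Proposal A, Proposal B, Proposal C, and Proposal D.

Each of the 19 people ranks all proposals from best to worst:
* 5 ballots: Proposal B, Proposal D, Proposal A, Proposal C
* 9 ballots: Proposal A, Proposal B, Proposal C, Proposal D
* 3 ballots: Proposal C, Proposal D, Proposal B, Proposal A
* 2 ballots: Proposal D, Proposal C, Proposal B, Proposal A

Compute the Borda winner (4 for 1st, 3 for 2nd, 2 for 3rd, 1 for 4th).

Proposal A: 5×2 + 9×4 + 3×1 + 2×1 = 51
Proposal B: 5×4 + 9×3 + 3×2 + 2×2 = 57
Proposal C: 5×1 + 9×2 + 3×4 + 2×3 = 41
Proposal D: 5×3 + 9×1 + 3×3 + 2×4 = 41

Proposal B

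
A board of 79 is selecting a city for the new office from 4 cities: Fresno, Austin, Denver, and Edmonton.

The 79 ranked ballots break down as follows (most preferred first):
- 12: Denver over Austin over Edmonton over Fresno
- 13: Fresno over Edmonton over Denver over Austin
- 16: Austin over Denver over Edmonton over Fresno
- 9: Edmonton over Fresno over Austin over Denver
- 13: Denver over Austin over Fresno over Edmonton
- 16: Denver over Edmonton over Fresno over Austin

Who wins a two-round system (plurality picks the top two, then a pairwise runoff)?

Round 1 first-place votes: Fresno 13, Austin 16, Denver 41, Edmonton 9. Denver and Austin advance.
Runoff: Denver is ranked above Austin on 54 ballots, Austin above Denver on 25.

Denver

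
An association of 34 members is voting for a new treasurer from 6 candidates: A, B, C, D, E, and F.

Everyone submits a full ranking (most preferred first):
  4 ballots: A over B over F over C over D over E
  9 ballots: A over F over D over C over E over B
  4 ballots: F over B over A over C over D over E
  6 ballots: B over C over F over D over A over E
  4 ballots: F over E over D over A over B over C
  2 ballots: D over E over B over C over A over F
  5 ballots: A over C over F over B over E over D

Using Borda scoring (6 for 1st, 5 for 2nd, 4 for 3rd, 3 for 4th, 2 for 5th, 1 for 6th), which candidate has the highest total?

A: 4×6 + 9×6 + 4×4 + 6×2 + 4×3 + 2×2 + 5×6 = 152
B: 4×5 + 9×1 + 4×5 + 6×6 + 4×2 + 2×4 + 5×3 = 116
C: 4×3 + 9×3 + 4×3 + 6×5 + 4×1 + 2×3 + 5×5 = 116
D: 4×2 + 9×4 + 4×2 + 6×3 + 4×4 + 2×6 + 5×1 = 103
E: 4×1 + 9×2 + 4×1 + 6×1 + 4×5 + 2×5 + 5×2 = 72
F: 4×4 + 9×5 + 4×6 + 6×4 + 4×6 + 2×1 + 5×4 = 155

F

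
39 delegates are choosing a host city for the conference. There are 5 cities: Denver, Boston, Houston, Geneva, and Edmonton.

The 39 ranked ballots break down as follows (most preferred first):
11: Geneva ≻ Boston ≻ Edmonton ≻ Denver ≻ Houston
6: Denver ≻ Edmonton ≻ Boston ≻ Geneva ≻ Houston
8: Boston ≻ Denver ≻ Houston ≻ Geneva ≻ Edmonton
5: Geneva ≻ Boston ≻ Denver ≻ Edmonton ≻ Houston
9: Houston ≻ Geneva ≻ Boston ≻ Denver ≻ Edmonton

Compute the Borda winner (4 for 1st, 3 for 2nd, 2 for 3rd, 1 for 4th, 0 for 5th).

Boston

Denver: 11×1 + 6×4 + 8×3 + 5×2 + 9×1 = 78
Boston: 11×3 + 6×2 + 8×4 + 5×3 + 9×2 = 110
Houston: 11×0 + 6×0 + 8×2 + 5×0 + 9×4 = 52
Geneva: 11×4 + 6×1 + 8×1 + 5×4 + 9×3 = 105
Edmonton: 11×2 + 6×3 + 8×0 + 5×1 + 9×0 = 45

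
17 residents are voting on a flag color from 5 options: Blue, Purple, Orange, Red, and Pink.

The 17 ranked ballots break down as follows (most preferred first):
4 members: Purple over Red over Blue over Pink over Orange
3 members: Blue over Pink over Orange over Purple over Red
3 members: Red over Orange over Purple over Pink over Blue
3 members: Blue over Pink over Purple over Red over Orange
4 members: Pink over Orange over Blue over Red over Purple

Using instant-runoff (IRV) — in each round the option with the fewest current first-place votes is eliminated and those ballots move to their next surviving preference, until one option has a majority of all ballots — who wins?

Round 1: Blue 6, Purple 4, Orange 0, Red 3, Pink 4. Orange eliminated.
Round 2: Blue 6, Purple 4, Red 3, Pink 4. Red eliminated.
Round 3: Blue 6, Purple 7, Pink 4. Pink eliminated.
Round 4: Blue 10, Purple 7. Blue has a majority (≥9).

Blue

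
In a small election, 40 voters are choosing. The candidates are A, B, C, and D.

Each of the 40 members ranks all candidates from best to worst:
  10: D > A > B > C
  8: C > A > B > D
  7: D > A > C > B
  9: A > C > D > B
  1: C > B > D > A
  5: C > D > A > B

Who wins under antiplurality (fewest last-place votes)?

Last-place votes: A 1, B 21, C 10, D 8.

A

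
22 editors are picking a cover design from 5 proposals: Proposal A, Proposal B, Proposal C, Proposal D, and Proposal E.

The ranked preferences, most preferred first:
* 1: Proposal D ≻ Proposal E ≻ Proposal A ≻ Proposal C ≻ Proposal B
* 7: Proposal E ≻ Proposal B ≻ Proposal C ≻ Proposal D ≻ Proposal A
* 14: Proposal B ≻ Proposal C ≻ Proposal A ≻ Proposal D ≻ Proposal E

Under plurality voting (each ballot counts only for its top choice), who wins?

Proposal B

First-place votes: Proposal A 0, Proposal B 14, Proposal C 0, Proposal D 1, Proposal E 7.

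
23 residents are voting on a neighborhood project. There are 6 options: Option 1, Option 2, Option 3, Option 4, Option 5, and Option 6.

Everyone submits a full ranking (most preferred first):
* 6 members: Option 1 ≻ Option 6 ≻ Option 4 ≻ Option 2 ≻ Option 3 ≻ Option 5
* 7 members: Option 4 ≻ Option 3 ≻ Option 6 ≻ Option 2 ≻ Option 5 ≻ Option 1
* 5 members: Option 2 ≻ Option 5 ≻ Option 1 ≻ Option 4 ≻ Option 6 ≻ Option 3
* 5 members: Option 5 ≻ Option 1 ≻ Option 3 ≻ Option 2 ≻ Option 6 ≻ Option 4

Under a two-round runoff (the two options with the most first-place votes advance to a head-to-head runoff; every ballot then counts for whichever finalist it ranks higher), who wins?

Option 1

Round 1 first-place votes: Option 1 6, Option 2 5, Option 3 0, Option 4 7, Option 5 5, Option 6 0. Option 4 and Option 1 advance.
Runoff: Option 4 is ranked above Option 1 on 7 ballots, Option 1 above Option 4 on 16.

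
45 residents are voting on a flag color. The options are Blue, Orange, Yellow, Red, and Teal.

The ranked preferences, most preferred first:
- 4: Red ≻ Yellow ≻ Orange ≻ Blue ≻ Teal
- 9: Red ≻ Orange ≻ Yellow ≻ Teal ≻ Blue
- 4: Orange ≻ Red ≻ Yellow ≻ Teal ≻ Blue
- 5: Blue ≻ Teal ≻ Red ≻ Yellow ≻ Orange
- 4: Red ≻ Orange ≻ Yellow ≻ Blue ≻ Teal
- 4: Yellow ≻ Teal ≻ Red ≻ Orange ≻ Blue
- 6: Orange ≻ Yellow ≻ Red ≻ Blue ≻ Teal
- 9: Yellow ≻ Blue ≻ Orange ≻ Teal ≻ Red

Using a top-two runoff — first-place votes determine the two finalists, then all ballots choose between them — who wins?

Red

Round 1 first-place votes: Blue 5, Orange 10, Yellow 13, Red 17, Teal 0. Red and Yellow advance.
Runoff: Red is ranked above Yellow on 26 ballots, Yellow above Red on 19.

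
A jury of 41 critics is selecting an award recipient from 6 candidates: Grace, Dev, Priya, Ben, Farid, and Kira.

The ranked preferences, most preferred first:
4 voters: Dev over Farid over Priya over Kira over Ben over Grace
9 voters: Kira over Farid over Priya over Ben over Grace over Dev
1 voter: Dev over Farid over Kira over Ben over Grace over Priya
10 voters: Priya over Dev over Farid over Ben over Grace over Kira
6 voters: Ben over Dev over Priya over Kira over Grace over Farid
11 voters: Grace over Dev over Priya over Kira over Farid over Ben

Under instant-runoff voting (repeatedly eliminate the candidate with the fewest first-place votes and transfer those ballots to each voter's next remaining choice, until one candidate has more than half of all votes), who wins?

Priya

Round 1: Grace 11, Dev 5, Priya 10, Ben 6, Farid 0, Kira 9. Farid eliminated.
Round 2: Grace 11, Dev 5, Priya 10, Ben 6, Kira 9. Dev eliminated.
Round 3: Grace 11, Priya 14, Ben 6, Kira 10. Ben eliminated.
Round 4: Grace 11, Priya 20, Kira 10. Kira eliminated.
Round 5: Grace 12, Priya 29. Priya has a majority (≥21).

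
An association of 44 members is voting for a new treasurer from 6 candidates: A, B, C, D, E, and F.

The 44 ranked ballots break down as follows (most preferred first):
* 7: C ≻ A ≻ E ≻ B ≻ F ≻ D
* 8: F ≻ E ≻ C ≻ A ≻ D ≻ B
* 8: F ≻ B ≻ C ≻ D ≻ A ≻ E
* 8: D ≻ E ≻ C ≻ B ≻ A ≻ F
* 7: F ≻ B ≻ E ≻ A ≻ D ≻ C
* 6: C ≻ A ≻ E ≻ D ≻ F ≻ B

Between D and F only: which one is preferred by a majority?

D is ranked above F on 14 ballots; F above D on 30.

F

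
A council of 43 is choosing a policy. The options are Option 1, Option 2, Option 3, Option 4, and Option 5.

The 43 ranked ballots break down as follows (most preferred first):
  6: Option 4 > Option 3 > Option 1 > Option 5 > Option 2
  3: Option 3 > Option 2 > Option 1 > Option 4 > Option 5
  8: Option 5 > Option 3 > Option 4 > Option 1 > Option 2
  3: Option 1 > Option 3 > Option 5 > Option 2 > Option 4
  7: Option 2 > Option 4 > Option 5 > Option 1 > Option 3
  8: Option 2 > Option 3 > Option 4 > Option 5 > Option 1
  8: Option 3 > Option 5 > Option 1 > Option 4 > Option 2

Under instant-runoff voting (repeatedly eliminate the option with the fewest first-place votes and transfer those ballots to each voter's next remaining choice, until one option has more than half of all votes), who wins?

Option 3

Round 1: Option 1 3, Option 2 15, Option 3 11, Option 4 6, Option 5 8. Option 1 eliminated.
Round 2: Option 2 15, Option 3 14, Option 4 6, Option 5 8. Option 4 eliminated.
Round 3: Option 2 15, Option 3 20, Option 5 8. Option 5 eliminated.
Round 4: Option 2 15, Option 3 28. Option 3 has a majority (≥22).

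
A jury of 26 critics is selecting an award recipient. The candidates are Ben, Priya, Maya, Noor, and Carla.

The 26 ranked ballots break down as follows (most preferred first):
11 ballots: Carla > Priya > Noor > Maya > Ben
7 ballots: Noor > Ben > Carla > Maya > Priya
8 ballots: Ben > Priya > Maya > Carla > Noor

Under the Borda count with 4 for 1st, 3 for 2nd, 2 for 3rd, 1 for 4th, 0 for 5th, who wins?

Carla

Ben: 11×0 + 7×3 + 8×4 = 53
Priya: 11×3 + 7×0 + 8×3 = 57
Maya: 11×1 + 7×1 + 8×2 = 34
Noor: 11×2 + 7×4 + 8×0 = 50
Carla: 11×4 + 7×2 + 8×1 = 66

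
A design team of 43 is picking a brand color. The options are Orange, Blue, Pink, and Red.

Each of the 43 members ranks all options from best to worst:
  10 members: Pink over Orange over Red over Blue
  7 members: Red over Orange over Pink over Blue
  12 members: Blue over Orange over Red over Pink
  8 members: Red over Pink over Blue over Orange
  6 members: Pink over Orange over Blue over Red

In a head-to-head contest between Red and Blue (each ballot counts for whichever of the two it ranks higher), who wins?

Red is ranked above Blue on 25 ballots; Blue above Red on 18.

Red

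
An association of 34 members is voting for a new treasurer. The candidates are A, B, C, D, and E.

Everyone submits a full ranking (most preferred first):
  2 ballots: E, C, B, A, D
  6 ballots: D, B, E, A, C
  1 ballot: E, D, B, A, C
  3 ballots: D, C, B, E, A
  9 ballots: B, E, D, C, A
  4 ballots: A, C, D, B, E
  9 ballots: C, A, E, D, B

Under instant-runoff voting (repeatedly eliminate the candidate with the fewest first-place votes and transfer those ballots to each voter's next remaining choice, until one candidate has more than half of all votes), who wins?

D

Round 1: A 4, B 9, C 9, D 9, E 3. E eliminated.
Round 2: A 4, B 9, C 11, D 10. A eliminated.
Round 3: B 9, C 15, D 10. B eliminated.
Round 4: C 15, D 19. D has a majority (≥18).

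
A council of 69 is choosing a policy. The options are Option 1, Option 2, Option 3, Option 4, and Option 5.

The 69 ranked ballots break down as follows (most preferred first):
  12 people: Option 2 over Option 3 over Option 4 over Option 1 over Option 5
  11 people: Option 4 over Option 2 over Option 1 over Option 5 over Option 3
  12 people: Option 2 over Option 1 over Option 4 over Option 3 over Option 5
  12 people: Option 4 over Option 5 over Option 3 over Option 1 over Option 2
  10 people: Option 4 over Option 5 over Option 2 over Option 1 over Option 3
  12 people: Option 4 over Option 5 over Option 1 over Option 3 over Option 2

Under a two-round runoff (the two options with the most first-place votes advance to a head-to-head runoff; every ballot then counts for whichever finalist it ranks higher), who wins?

Option 4

Round 1 first-place votes: Option 1 0, Option 2 24, Option 3 0, Option 4 45, Option 5 0. Option 4 and Option 2 advance.
Runoff: Option 4 is ranked above Option 2 on 45 ballots, Option 2 above Option 4 on 24.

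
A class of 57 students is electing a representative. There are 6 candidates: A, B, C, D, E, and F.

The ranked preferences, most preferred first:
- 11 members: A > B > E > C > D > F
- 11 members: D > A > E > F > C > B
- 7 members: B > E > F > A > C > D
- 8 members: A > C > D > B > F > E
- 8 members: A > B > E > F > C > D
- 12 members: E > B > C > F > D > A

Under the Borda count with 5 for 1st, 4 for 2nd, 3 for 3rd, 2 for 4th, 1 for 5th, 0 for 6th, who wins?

A: 11×5 + 11×4 + 7×2 + 8×5 + 8×5 + 12×0 = 193
B: 11×4 + 11×0 + 7×5 + 8×2 + 8×4 + 12×4 = 175
C: 11×2 + 11×1 + 7×1 + 8×4 + 8×1 + 12×3 = 116
D: 11×1 + 11×5 + 7×0 + 8×3 + 8×0 + 12×1 = 102
E: 11×3 + 11×3 + 7×4 + 8×0 + 8×3 + 12×5 = 178
F: 11×0 + 11×2 + 7×3 + 8×1 + 8×2 + 12×2 = 91

A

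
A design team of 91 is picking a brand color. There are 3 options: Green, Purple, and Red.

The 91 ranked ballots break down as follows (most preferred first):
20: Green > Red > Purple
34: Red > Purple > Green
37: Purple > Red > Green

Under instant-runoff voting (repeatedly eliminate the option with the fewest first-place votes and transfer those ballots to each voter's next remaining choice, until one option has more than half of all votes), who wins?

Red

Round 1: Green 20, Purple 37, Red 34. Green eliminated.
Round 2: Purple 37, Red 54. Red has a majority (≥46).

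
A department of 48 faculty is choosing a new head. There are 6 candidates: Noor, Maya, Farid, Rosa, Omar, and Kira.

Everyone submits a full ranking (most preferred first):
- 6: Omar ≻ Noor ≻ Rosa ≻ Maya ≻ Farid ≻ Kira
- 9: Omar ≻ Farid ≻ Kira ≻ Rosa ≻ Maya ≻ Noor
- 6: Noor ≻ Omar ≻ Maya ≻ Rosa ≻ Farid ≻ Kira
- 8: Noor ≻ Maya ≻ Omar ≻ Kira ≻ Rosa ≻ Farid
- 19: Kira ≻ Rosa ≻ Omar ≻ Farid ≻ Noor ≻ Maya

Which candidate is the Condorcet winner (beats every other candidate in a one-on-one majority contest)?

Omar vs Noor: 34–14
Omar vs Maya: 40–8
Omar vs Farid: 48–0
Omar vs Rosa: 29–19
Omar vs Kira: 29–19
Omar beats every other candidate.

Omar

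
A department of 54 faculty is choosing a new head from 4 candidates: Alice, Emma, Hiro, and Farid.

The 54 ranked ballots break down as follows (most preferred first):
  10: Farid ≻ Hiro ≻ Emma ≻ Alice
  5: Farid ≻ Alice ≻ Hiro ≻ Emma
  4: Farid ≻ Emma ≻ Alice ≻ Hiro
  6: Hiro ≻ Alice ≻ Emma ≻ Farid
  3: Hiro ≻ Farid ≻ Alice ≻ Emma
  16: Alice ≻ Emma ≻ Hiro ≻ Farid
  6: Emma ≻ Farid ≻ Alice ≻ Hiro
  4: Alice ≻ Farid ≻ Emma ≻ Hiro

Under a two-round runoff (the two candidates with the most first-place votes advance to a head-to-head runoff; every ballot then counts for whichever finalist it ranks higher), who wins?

Farid

Round 1 first-place votes: Alice 20, Emma 6, Hiro 9, Farid 19. Alice and Farid advance.
Runoff: Alice is ranked above Farid on 26 ballots, Farid above Alice on 28.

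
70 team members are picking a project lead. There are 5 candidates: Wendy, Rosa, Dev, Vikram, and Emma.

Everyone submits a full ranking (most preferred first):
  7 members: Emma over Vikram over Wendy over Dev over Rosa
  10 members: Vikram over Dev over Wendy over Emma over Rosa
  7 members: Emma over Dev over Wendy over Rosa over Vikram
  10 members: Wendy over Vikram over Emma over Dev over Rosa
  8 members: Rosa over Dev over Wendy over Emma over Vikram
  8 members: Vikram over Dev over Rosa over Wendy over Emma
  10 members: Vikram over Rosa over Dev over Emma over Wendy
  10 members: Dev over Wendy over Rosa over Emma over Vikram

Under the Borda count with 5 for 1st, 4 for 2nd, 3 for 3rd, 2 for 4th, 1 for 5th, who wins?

Dev

Wendy: 7×3 + 10×3 + 7×3 + 10×5 + 8×3 + 8×2 + 10×1 + 10×4 = 212
Rosa: 7×1 + 10×1 + 7×2 + 10×1 + 8×5 + 8×3 + 10×4 + 10×3 = 175
Dev: 7×2 + 10×4 + 7×4 + 10×2 + 8×4 + 8×4 + 10×3 + 10×5 = 246
Vikram: 7×4 + 10×5 + 7×1 + 10×4 + 8×1 + 8×5 + 10×5 + 10×1 = 233
Emma: 7×5 + 10×2 + 7×5 + 10×3 + 8×2 + 8×1 + 10×2 + 10×2 = 184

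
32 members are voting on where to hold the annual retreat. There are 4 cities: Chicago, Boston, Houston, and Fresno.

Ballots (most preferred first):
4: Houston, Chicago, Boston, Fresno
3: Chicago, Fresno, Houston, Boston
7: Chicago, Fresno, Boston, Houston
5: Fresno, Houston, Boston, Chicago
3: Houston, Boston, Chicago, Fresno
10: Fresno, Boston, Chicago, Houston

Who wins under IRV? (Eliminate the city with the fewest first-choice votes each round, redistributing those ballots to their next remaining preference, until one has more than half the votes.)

Chicago

Round 1: Chicago 10, Boston 0, Houston 7, Fresno 15. Boston eliminated.
Round 2: Chicago 10, Houston 7, Fresno 15. Houston eliminated.
Round 3: Chicago 17, Fresno 15. Chicago has a majority (≥17).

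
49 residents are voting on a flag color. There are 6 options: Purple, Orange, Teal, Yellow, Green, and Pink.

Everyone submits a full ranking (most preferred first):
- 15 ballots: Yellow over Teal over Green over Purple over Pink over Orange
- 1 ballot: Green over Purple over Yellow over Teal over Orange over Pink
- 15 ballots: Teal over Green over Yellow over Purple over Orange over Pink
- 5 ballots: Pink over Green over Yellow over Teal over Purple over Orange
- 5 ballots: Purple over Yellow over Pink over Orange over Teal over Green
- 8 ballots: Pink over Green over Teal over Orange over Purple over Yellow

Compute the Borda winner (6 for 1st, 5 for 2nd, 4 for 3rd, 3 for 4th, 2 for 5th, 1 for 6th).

Purple: 15×3 + 1×5 + 15×3 + 5×2 + 5×6 + 8×2 = 151
Orange: 15×1 + 1×2 + 15×2 + 5×1 + 5×3 + 8×3 = 91
Teal: 15×5 + 1×3 + 15×6 + 5×3 + 5×2 + 8×4 = 225
Yellow: 15×6 + 1×4 + 15×4 + 5×4 + 5×5 + 8×1 = 207
Green: 15×4 + 1×6 + 15×5 + 5×5 + 5×1 + 8×5 = 211
Pink: 15×2 + 1×1 + 15×1 + 5×6 + 5×4 + 8×6 = 144

Teal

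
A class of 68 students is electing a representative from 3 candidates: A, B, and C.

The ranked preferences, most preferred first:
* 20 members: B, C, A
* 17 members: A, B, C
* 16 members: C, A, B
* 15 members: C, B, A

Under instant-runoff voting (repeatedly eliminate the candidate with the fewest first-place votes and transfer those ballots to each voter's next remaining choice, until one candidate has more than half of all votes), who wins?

Round 1: A 17, B 20, C 31. A eliminated.
Round 2: B 37, C 31. B has a majority (≥35).

B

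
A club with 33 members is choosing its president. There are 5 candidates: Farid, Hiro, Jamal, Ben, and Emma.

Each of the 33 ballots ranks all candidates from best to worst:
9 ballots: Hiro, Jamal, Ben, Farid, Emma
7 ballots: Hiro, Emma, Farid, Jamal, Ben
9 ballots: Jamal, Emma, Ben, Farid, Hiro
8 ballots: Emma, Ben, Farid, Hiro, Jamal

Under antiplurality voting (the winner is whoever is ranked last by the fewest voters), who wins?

Last-place votes: Farid 0, Hiro 9, Jamal 8, Ben 7, Emma 9.

Farid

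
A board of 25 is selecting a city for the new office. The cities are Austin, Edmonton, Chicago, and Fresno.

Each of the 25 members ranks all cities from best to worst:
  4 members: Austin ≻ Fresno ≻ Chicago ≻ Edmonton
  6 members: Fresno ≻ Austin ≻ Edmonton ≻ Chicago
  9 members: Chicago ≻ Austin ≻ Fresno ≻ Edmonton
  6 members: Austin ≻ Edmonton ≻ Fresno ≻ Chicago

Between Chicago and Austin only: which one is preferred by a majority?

Chicago is ranked above Austin on 9 ballots; Austin above Chicago on 16.

Austin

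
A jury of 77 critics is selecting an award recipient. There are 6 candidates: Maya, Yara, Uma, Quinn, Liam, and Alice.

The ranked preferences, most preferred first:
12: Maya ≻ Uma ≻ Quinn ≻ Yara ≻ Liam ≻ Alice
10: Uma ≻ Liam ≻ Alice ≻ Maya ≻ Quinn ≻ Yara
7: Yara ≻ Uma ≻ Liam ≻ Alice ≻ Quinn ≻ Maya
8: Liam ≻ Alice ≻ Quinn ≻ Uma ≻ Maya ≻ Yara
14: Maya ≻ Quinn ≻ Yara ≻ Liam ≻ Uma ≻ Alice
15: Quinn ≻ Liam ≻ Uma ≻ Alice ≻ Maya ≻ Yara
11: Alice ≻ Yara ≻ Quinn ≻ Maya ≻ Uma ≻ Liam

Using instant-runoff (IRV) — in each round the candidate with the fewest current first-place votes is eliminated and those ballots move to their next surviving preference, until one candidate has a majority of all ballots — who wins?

Round 1: Maya 26, Yara 7, Uma 10, Quinn 15, Liam 8, Alice 11. Yara eliminated.
Round 2: Maya 26, Uma 17, Quinn 15, Liam 8, Alice 11. Liam eliminated.
Round 3: Maya 26, Uma 17, Quinn 15, Alice 19. Quinn eliminated.
Round 4: Maya 26, Uma 32, Alice 19. Alice eliminated.
Round 5: Maya 37, Uma 40. Uma has a majority (≥39).

Uma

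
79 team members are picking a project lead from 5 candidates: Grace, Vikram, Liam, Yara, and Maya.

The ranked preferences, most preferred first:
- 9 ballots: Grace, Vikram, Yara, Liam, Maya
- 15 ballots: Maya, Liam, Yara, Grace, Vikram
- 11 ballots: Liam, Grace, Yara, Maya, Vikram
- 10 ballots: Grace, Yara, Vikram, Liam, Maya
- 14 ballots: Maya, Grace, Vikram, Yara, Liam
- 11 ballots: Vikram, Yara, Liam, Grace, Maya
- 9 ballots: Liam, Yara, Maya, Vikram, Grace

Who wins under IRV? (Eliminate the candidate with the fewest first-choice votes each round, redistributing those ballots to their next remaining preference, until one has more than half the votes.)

Liam

Round 1: Grace 19, Vikram 11, Liam 20, Yara 0, Maya 29. Yara eliminated.
Round 2: Grace 19, Vikram 11, Liam 20, Maya 29. Vikram eliminated.
Round 3: Grace 19, Liam 31, Maya 29. Grace eliminated.
Round 4: Liam 50, Maya 29. Liam has a majority (≥40).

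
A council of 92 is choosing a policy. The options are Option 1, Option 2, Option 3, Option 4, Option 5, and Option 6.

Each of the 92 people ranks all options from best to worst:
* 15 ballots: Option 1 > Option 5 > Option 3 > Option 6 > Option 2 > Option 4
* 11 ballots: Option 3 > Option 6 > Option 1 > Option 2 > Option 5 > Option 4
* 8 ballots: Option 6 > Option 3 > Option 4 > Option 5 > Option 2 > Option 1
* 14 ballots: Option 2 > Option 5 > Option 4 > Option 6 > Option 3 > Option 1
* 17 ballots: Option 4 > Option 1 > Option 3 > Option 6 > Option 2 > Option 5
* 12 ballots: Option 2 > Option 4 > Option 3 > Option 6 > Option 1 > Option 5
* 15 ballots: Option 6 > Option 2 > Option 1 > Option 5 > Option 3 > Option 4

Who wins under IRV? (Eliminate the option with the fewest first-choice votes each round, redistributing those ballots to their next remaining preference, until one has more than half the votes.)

Option 6

Round 1: Option 1 15, Option 2 26, Option 3 11, Option 4 17, Option 5 0, Option 6 23. Option 5 eliminated.
Round 2: Option 1 15, Option 2 26, Option 3 11, Option 4 17, Option 6 23. Option 3 eliminated.
Round 3: Option 1 15, Option 2 26, Option 4 17, Option 6 34. Option 1 eliminated.
Round 4: Option 2 26, Option 4 17, Option 6 49. Option 6 has a majority (≥47).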